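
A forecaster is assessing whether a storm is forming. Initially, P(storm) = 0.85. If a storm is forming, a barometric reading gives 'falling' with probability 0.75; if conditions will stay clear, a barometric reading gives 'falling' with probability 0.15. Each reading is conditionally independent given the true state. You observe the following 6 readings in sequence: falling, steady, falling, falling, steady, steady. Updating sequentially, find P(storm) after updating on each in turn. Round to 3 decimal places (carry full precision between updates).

0.947

After 'falling': P(storm) = 0.75·0.8500 / (0.75·0.8500 + 0.15·0.1500) ≈ 0.9659
After 'steady': P(storm) = 0.25·0.9659 / (0.25·0.9659 + 0.85·0.0341) ≈ 0.8929
After 'falling': P(storm) = 0.75·0.8929 / (0.75·0.8929 + 0.15·0.1071) ≈ 0.9766
After 'falling': P(storm) = 0.75·0.9766 / (0.75·0.9766 + 0.15·0.0234) ≈ 0.9952
After 'steady': P(storm) = 0.25·0.9952 / (0.25·0.9952 + 0.85·0.0048) ≈ 0.9839
After 'steady': P(storm) = 0.25·0.9839 / (0.25·0.9839 + 0.85·0.0161) ≈ 0.9474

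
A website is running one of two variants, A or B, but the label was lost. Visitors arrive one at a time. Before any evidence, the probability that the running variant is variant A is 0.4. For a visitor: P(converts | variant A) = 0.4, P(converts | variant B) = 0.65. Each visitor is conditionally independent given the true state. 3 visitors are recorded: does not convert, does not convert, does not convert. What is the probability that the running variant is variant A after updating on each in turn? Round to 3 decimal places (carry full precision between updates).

0.771

Apply Bayes' rule sequentially, carrying P(A) forward.
After 'does not convert': P(A) = 0.6·0.4000 / (0.6·0.4000 + 0.35·0.6000) ≈ 0.5333
After 'does not convert': P(A) = 0.6·0.5333 / (0.6·0.5333 + 0.35·0.4667) ≈ 0.6621
After 'does not convert': P(A) = 0.6·0.6621 / (0.6·0.6621 + 0.35·0.3379) ≈ 0.7706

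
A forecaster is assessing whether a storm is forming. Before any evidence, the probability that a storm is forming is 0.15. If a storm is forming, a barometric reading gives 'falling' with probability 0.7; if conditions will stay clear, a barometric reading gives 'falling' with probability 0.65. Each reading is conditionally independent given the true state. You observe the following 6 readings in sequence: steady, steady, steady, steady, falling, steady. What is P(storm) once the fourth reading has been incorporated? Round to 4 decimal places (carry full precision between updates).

After 'steady': P(storm) = 0.3·0.1500 / (0.3·0.1500 + 0.35·0.8500) ≈ 0.1314
After 'steady': P(storm) = 0.3·0.1314 / (0.3·0.1314 + 0.35·0.8686) ≈ 0.1148
After 'steady': P(storm) = 0.3·0.1148 / (0.3·0.1148 + 0.35·0.8852) ≈ 0.1000
After 'steady': P(storm) = 0.3·0.1000 / (0.3·0.1000 + 0.35·0.9000) ≈ 0.0870

0.0870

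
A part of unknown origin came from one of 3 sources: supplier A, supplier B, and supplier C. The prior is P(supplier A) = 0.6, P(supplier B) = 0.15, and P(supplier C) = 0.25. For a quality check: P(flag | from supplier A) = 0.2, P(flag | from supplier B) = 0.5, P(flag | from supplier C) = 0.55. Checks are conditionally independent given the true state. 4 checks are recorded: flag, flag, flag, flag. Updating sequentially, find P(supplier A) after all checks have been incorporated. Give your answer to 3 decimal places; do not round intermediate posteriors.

Each posterior becomes the prior for the next update.
After 'flag': normaliser = 0.2·0.6000 + 0.5·0.1500 + 0.55·0.2500; P(supplier A) ≈ 0.3609, P(supplier B) ≈ 0.2256, P(supplier C) ≈ 0.4135
After 'flag': normaliser = 0.2·0.3609 + 0.5·0.2256 + 0.55·0.4135; P(supplier A) ≈ 0.1750, P(supplier B) ≈ 0.2735, P(supplier C) ≈ 0.5515
After 'flag': normaliser = 0.2·0.1750 + 0.5·0.2735 + 0.55·0.5515; P(supplier A) ≈ 0.0737, P(supplier B) ≈ 0.2878, P(supplier C) ≈ 0.6385
After 'flag': normaliser = 0.2·0.0737 + 0.5·0.2878 + 0.55·0.6385; P(supplier A) ≈ 0.0289, P(supplier B) ≈ 0.2823, P(supplier C) ≈ 0.6888

0.029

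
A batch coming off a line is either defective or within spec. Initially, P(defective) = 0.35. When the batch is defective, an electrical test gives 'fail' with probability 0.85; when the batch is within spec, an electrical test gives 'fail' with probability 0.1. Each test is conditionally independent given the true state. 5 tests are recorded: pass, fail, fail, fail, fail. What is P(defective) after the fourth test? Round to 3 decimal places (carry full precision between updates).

0.982

After 'pass': P(defective) = 0.15·0.3500 / (0.15·0.3500 + 0.9·0.6500) ≈ 0.0824
After 'fail': P(defective) = 0.85·0.0824 / (0.85·0.0824 + 0.1·0.9176) ≈ 0.4327
After 'fail': P(defective) = 0.85·0.4327 / (0.85·0.4327 + 0.1·0.5673) ≈ 0.8664
After 'fail': P(defective) = 0.85·0.8664 / (0.85·0.8664 + 0.1·0.1336) ≈ 0.9822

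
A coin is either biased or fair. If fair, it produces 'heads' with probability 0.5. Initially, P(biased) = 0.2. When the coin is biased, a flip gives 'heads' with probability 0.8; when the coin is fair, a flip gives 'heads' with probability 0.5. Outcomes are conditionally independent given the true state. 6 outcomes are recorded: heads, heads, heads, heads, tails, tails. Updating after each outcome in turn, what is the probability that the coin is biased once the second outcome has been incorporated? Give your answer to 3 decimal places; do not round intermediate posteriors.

0.390

After 'heads': P(biased) = 0.8·0.2000 / (0.8·0.2000 + 0.5·0.8000) ≈ 0.2857
After 'heads': P(biased) = 0.8·0.2857 / (0.8·0.2857 + 0.5·0.7143) ≈ 0.3902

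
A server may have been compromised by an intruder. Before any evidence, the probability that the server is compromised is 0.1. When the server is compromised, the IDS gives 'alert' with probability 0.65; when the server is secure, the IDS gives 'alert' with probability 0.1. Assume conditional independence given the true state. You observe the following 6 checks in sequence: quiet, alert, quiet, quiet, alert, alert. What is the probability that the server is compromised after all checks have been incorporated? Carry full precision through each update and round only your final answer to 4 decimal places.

0.6422

After 'quiet': P(compromised) = 0.35·0.1000 / (0.35·0.1000 + 0.9·0.9000) ≈ 0.0414
After 'alert': P(compromised) = 0.65·0.0414 / (0.65·0.0414 + 0.1·0.9586) ≈ 0.2193
After 'quiet': P(compromised) = 0.35·0.2193 / (0.35·0.2193 + 0.9·0.7807) ≈ 0.0985
After 'quiet': P(compromised) = 0.35·0.0985 / (0.35·0.0985 + 0.9·0.9015) ≈ 0.0407
After 'alert': P(compromised) = 0.65·0.0407 / (0.65·0.0407 + 0.1·0.9593) ≈ 0.2164
After 'alert': P(compromised) = 0.65·0.2164 / (0.65·0.2164 + 0.1·0.7836) ≈ 0.6422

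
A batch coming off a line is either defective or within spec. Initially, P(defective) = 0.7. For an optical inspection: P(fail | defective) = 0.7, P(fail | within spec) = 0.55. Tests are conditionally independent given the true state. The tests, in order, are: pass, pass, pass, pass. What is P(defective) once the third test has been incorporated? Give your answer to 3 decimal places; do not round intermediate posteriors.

0.409

Each posterior becomes the prior for the next update.
After 'pass': P(defective) = 0.3·0.7000 / (0.3·0.7000 + 0.45·0.3000) ≈ 0.6087
After 'pass': P(defective) = 0.3·0.6087 / (0.3·0.6087 + 0.45·0.3913) ≈ 0.5091
After 'pass': P(defective) = 0.3·0.5091 / (0.3·0.5091 + 0.45·0.4909) ≈ 0.4088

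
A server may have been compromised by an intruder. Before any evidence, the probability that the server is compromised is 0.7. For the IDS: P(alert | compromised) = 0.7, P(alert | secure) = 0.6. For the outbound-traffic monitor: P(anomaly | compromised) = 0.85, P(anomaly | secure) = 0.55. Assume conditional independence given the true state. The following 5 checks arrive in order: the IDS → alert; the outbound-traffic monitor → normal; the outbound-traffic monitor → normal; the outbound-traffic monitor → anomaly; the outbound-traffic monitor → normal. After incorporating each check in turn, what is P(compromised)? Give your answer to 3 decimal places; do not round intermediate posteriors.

0.135

After the IDS='alert': P(compromised) = 0.7·0.7000 / (0.7·0.7000 + 0.6·0.3000) ≈ 0.7313
After the outbound-traffic monitor='normal': P(compromised) = 0.15·0.7313 / (0.15·0.7313 + 0.45·0.2687) ≈ 0.4757
After the outbound-traffic monitor='normal': P(compromised) = 0.15·0.4757 / (0.15·0.4757 + 0.45·0.5243) ≈ 0.2322
After the outbound-traffic monitor='anomaly': P(compromised) = 0.85·0.2322 / (0.85·0.2322 + 0.55·0.7678) ≈ 0.3185
After the outbound-traffic monitor='normal': P(compromised) = 0.15·0.3185 / (0.15·0.3185 + 0.45·0.6815) ≈ 0.1348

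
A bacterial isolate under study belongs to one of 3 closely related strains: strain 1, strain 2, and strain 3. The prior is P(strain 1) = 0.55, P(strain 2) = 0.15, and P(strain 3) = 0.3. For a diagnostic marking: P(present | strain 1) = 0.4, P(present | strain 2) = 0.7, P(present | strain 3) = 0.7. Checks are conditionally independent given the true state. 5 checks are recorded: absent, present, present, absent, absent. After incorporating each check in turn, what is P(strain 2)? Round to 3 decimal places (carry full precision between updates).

0.080

After 'absent': normaliser = 0.6·0.5500 + 0.3·0.1500 + 0.3·0.3000; P(strain 1) ≈ 0.7097, P(strain 2) ≈ 0.0968, P(strain 3) ≈ 0.1935
After 'present': normaliser = 0.4·0.7097 + 0.7·0.0968 + 0.7·0.1935; P(strain 1) ≈ 0.5828, P(strain 2) ≈ 0.1391, P(strain 3) ≈ 0.2781
After 'present': normaliser = 0.4·0.5828 + 0.7·0.1391 + 0.7·0.2781; P(strain 1) ≈ 0.4439, P(strain 2) ≈ 0.1854, P(strain 3) ≈ 0.3707
After 'absent': normaliser = 0.6·0.4439 + 0.3·0.1854 + 0.3·0.3707; P(strain 1) ≈ 0.6148, P(strain 2) ≈ 0.1284, P(strain 3) ≈ 0.2568
After 'absent': normaliser = 0.6·0.6148 + 0.3·0.1284 + 0.3·0.2568; P(strain 1) ≈ 0.7615, P(strain 2) ≈ 0.0795, P(strain 3) ≈ 0.1590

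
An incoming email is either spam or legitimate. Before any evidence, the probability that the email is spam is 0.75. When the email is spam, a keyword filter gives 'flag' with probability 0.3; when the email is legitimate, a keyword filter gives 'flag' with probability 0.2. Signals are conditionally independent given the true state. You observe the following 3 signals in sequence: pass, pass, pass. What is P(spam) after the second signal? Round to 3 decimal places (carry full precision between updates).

After 'pass': P(spam) = 0.7·0.7500 / (0.7·0.7500 + 0.8·0.2500) ≈ 0.7241
After 'pass': P(spam) = 0.7·0.7241 / (0.7·0.7241 + 0.8·0.2759) ≈ 0.6967

0.697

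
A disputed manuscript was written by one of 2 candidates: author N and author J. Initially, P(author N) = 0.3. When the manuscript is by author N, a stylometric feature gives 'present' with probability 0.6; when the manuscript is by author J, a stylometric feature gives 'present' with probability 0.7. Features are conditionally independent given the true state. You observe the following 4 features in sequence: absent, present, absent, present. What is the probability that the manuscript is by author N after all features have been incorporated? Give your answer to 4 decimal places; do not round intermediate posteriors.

0.3589

After 'absent': P(author N) = 0.4·0.3000 / (0.4·0.3000 + 0.3·0.7000) ≈ 0.3636
After 'present': P(author N) = 0.6·0.3636 / (0.6·0.3636 + 0.7·0.6364) ≈ 0.3288
After 'absent': P(author N) = 0.4·0.3288 / (0.4·0.3288 + 0.3·0.6712) ≈ 0.3951
After 'present': P(author N) = 0.6·0.3951 / (0.6·0.3951 + 0.7·0.6049) ≈ 0.3589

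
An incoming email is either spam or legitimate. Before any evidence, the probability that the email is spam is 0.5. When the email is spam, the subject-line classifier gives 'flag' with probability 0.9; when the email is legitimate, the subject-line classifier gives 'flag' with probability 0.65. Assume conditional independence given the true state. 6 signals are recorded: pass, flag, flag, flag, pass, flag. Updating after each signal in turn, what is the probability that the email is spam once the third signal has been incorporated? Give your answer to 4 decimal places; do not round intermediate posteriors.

0.3539

Each posterior becomes the prior for the next update.
After 'pass': P(spam) = 0.1·0.5000 / (0.1·0.5000 + 0.35·0.5000) ≈ 0.2222
After 'flag': P(spam) = 0.9·0.2222 / (0.9·0.2222 + 0.65·0.7778) ≈ 0.2835
After 'flag': P(spam) = 0.9·0.2835 / (0.9·0.2835 + 0.65·0.7165) ≈ 0.3539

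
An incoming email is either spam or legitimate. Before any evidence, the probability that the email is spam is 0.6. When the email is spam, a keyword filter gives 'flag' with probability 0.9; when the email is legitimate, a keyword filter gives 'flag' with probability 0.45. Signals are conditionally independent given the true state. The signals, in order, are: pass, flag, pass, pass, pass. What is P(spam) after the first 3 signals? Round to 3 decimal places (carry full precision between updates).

0.090

After 'pass': P(spam) = 0.1·0.6000 / (0.1·0.6000 + 0.55·0.4000) ≈ 0.2143
After 'flag': P(spam) = 0.9·0.2143 / (0.9·0.2143 + 0.45·0.7857) ≈ 0.3529
After 'pass': P(spam) = 0.1·0.3529 / (0.1·0.3529 + 0.55·0.6471) ≈ 0.0902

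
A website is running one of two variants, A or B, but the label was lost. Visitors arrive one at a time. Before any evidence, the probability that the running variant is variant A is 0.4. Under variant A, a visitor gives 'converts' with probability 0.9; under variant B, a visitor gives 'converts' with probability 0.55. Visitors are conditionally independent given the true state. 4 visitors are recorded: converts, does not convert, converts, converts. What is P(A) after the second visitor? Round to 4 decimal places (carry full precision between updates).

0.1951

After 'converts': P(A) = 0.9·0.4000 / (0.9·0.4000 + 0.55·0.6000) ≈ 0.5217
After 'does not convert': P(A) = 0.1·0.5217 / (0.1·0.5217 + 0.45·0.4783) ≈ 0.1951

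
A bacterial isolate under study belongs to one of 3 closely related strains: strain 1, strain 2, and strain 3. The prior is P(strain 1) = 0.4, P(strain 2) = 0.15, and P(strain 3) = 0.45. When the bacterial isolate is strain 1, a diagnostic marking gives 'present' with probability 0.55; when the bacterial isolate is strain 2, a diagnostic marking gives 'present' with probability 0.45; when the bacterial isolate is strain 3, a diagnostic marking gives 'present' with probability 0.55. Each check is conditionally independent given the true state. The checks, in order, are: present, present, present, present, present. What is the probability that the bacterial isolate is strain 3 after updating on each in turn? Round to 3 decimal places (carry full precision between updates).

0.497

Apply Bayes' rule sequentially, carrying P(strain 3) forward.
After 'present': normaliser = 0.55·0.4000 + 0.45·0.1500 + 0.55·0.4500; P(strain 1) ≈ 0.4112, P(strain 2) ≈ 0.1262, P(strain 3) ≈ 0.4626
After 'present': normaliser = 0.55·0.4112 + 0.45·0.1262 + 0.55·0.4626; P(strain 1) ≈ 0.4209, P(strain 2) ≈ 0.1057, P(strain 3) ≈ 0.4735
After 'present': normaliser = 0.55·0.4209 + 0.45·0.1057 + 0.55·0.4735; P(strain 1) ≈ 0.4291, P(strain 2) ≈ 0.0881, P(strain 3) ≈ 0.4828
After 'present': normaliser = 0.55·0.4291 + 0.45·0.0881 + 0.55·0.4828; P(strain 1) ≈ 0.4361, P(strain 2) ≈ 0.0733, P(strain 3) ≈ 0.4906
After 'present': normaliser = 0.55·0.4361 + 0.45·0.0733 + 0.55·0.4906; P(strain 1) ≈ 0.4420, P(strain 2) ≈ 0.0608, P(strain 3) ≈ 0.4972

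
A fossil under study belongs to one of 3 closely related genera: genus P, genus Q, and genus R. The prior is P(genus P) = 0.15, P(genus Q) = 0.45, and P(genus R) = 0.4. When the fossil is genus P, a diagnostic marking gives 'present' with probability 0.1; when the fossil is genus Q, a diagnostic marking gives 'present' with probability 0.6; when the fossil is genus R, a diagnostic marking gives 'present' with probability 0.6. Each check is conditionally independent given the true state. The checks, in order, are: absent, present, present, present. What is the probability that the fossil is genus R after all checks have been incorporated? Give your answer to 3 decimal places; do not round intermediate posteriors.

Apply Bayes' rule sequentially, carrying P(genus R) forward.
After 'absent': normaliser = 0.9·0.1500 + 0.4·0.4500 + 0.4·0.4000; P(genus P) ≈ 0.2842, P(genus Q) ≈ 0.3789, P(genus R) ≈ 0.3368
After 'present': normaliser = 0.1·0.2842 + 0.6·0.3789 + 0.6·0.3368; P(genus P) ≈ 0.0621, P(genus Q) ≈ 0.4966, P(genus R) ≈ 0.4414
After 'present': normaliser = 0.1·0.0621 + 0.6·0.4966 + 0.6·0.4414; P(genus P) ≈ 0.0109, P(genus Q) ≈ 0.5236, P(genus R) ≈ 0.4655
After 'present': normaliser = 0.1·0.0109 + 0.6·0.5236 + 0.6·0.4655; P(genus P) ≈ 0.0018, P(genus Q) ≈ 0.5284, P(genus R) ≈ 0.4697

0.470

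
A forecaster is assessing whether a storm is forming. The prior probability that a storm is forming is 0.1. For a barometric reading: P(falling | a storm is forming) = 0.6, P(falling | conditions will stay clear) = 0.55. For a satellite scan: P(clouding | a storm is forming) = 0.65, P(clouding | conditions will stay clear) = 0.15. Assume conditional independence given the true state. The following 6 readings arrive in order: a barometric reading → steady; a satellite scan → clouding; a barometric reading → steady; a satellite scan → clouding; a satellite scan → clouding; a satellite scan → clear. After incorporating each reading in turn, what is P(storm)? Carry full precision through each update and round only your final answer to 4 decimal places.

0.7463

Apply Bayes' rule sequentially, carrying P(storm) forward.
After a barometric reading='steady': P(storm) = 0.4·0.1000 / (0.4·0.1000 + 0.45·0.9000) ≈ 0.0899
After a satellite scan='clouding': P(storm) = 0.65·0.0899 / (0.65·0.0899 + 0.15·0.9101) ≈ 0.2997
After a barometric reading='steady': P(storm) = 0.4·0.2997 / (0.4·0.2997 + 0.45·0.7003) ≈ 0.2756
After a satellite scan='clouding': P(storm) = 0.65·0.2756 / (0.65·0.2756 + 0.15·0.7244) ≈ 0.6224
After a satellite scan='clouding': P(storm) = 0.65·0.6224 / (0.65·0.6224 + 0.15·0.3776) ≈ 0.8772
After a satellite scan='clear': P(storm) = 0.35·0.8772 / (0.35·0.8772 + 0.85·0.1228) ≈ 0.7463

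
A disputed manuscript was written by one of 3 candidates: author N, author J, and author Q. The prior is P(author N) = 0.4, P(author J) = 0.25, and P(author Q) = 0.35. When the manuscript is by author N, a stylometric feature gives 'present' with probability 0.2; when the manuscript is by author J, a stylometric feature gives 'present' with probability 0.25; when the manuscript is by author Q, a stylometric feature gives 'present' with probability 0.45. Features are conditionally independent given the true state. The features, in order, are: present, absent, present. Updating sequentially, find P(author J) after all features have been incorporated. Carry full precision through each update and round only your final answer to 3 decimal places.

0.185

After 'present': normaliser = 0.2·0.4000 + 0.25·0.2500 + 0.45·0.3500; P(author N) ≈ 0.2667, P(author J) ≈ 0.2083, P(author Q) ≈ 0.5250
After 'absent': normaliser = 0.8·0.2667 + 0.75·0.2083 + 0.55·0.5250; P(author N) ≈ 0.3241, P(author J) ≈ 0.2373, P(author Q) ≈ 0.4386
After 'present': normaliser = 0.2·0.3241 + 0.25·0.2373 + 0.45·0.4386; P(author N) ≈ 0.2016, P(author J) ≈ 0.1845, P(author Q) ≈ 0.6139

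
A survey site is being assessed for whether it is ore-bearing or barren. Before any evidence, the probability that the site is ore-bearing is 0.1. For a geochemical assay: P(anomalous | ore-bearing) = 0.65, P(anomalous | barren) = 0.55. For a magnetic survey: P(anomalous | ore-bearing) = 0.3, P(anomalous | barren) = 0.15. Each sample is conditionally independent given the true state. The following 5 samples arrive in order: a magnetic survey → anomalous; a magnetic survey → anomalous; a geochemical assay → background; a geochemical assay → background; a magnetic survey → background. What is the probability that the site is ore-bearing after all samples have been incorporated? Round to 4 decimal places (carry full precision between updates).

After a magnetic survey='anomalous': P(ore) = 0.3·0.1000 / (0.3·0.1000 + 0.15·0.9000) ≈ 0.1818
After a magnetic survey='anomalous': P(ore) = 0.3·0.1818 / (0.3·0.1818 + 0.15·0.8182) ≈ 0.3077
After a geochemical assay='background': P(ore) = 0.35·0.3077 / (0.35·0.3077 + 0.45·0.6923) ≈ 0.2569
After a geochemical assay='background': P(ore) = 0.35·0.2569 / (0.35·0.2569 + 0.45·0.7431) ≈ 0.2119
After a magnetic survey='background': P(ore) = 0.7·0.2119 / (0.7·0.2119 + 0.85·0.7881) ≈ 0.1813

0.1813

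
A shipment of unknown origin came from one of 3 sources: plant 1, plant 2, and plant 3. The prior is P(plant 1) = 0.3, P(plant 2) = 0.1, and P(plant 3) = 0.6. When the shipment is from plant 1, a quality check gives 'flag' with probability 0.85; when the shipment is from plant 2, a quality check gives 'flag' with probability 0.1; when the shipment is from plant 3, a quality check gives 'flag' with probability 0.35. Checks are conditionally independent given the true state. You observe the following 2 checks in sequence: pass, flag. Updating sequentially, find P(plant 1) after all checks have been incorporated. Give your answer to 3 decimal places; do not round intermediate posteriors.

After 'pass': normaliser = 0.15·0.3000 + 0.9·0.1000 + 0.65·0.6000; P(plant 1) ≈ 0.0857, P(plant 2) ≈ 0.1714, P(plant 3) ≈ 0.7429
After 'flag': normaliser = 0.85·0.0857 + 0.1·0.1714 + 0.35·0.7429; P(plant 1) ≈ 0.2082, P(plant 2) ≈ 0.0490, P(plant 3) ≈ 0.7429

0.208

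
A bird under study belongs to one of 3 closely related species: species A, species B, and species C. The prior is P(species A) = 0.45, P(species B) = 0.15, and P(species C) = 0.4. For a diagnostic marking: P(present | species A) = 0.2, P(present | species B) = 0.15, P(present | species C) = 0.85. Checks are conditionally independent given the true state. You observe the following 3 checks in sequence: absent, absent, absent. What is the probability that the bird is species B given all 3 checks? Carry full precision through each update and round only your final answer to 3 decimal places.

Apply Bayes' rule sequentially, carrying P(species B) forward.
After 'absent': normaliser = 0.8·0.4500 + 0.85·0.1500 + 0.15·0.4000; P(species A) ≈ 0.6575, P(species B) ≈ 0.2329, P(species C) ≈ 0.1096
After 'absent': normaliser = 0.8·0.6575 + 0.85·0.2329 + 0.15·0.1096; P(species A) ≈ 0.7105, P(species B) ≈ 0.2673, P(species C) ≈ 0.0222
After 'absent': normaliser = 0.8·0.7105 + 0.85·0.2673 + 0.15·0.0222; P(species A) ≈ 0.7114, P(species B) ≈ 0.2844, P(species C) ≈ 0.0042

0.284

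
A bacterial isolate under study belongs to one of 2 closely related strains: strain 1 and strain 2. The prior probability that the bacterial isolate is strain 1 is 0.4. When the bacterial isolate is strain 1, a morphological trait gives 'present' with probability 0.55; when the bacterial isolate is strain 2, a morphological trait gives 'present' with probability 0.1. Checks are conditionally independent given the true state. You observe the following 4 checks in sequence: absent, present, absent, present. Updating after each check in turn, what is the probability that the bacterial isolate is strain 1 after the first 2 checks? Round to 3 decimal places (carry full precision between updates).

0.647

After 'absent': P(strain 1) = 0.45·0.4000 / (0.45·0.4000 + 0.9·0.6000) ≈ 0.2500
After 'present': P(strain 1) = 0.55·0.2500 / (0.55·0.2500 + 0.1·0.7500) ≈ 0.6471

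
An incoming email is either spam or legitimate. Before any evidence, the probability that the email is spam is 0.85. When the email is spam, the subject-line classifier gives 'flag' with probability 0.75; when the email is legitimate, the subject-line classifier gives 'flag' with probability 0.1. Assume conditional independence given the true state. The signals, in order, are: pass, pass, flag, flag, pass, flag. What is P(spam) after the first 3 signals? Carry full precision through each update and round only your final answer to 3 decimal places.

Each posterior becomes the prior for the next update.
After 'pass': P(spam) = 0.25·0.8500 / (0.25·0.8500 + 0.9·0.1500) ≈ 0.6115
After 'pass': P(spam) = 0.25·0.6115 / (0.25·0.6115 + 0.9·0.3885) ≈ 0.3042
After 'flag': P(spam) = 0.75·0.3042 / (0.75·0.3042 + 0.1·0.6958) ≈ 0.7663

0.766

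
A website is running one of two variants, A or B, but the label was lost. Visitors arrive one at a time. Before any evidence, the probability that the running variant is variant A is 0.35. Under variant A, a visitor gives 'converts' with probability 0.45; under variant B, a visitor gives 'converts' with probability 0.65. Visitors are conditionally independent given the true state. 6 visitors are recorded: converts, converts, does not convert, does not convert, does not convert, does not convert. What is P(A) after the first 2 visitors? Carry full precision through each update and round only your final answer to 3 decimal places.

0.205

After 'converts': P(A) = 0.45·0.3500 / (0.45·0.3500 + 0.65·0.6500) ≈ 0.2716
After 'converts': P(A) = 0.45·0.2716 / (0.45·0.2716 + 0.65·0.7284) ≈ 0.2051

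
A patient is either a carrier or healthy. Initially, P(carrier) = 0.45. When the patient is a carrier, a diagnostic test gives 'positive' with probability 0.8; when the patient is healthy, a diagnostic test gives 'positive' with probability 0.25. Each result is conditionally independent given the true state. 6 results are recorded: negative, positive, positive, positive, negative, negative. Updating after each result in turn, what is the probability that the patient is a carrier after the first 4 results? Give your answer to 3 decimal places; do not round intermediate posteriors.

0.877

After 'negative': P(carrier) = 0.2·0.4500 / (0.2·0.4500 + 0.75·0.5500) ≈ 0.1791
After 'positive': P(carrier) = 0.8·0.1791 / (0.8·0.1791 + 0.25·0.8209) ≈ 0.4111
After 'positive': P(carrier) = 0.8·0.4111 / (0.8·0.4111 + 0.25·0.5889) ≈ 0.6908
After 'positive': P(carrier) = 0.8·0.6908 / (0.8·0.6908 + 0.25·0.3092) ≈ 0.8773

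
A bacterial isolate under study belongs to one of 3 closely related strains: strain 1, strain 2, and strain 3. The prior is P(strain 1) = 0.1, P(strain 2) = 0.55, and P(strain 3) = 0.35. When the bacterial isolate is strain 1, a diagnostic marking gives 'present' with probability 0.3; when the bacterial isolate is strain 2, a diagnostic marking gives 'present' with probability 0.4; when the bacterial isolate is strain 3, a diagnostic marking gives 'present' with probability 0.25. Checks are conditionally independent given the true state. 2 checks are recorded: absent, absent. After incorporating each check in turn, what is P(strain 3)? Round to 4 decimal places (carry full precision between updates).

0.4435

After 'absent': normaliser = 0.7·0.1000 + 0.6·0.5500 + 0.75·0.3500; P(strain 1) ≈ 0.1057, P(strain 2) ≈ 0.4981, P(strain 3) ≈ 0.3962
After 'absent': normaliser = 0.7·0.1057 + 0.6·0.4981 + 0.75·0.3962; P(strain 1) ≈ 0.1104, P(strain 2) ≈ 0.4461, P(strain 3) ≈ 0.4435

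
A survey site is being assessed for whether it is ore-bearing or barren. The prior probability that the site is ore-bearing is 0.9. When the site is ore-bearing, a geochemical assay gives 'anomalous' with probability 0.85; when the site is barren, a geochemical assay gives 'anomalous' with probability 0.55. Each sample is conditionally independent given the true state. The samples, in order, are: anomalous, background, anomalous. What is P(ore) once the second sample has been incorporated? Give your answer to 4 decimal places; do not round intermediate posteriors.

0.8226

After 'anomalous': P(ore) = 0.85·0.9000 / (0.85·0.9000 + 0.55·0.1000) ≈ 0.9329
After 'background': P(ore) = 0.15·0.9329 / (0.15·0.9329 + 0.45·0.0671) ≈ 0.8226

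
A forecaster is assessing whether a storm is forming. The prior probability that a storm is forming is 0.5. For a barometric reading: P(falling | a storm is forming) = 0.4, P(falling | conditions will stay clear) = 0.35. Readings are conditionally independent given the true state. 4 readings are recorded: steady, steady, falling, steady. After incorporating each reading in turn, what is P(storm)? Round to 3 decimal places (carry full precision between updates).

After 'steady': P(storm) = 0.6·0.5000 / (0.6·0.5000 + 0.65·0.5000) ≈ 0.4800
After 'steady': P(storm) = 0.6·0.4800 / (0.6·0.4800 + 0.65·0.5200) ≈ 0.4601
After 'falling': P(storm) = 0.4·0.4601 / (0.4·0.4601 + 0.35·0.5399) ≈ 0.4934
After 'steady': P(storm) = 0.6·0.4934 / (0.6·0.4934 + 0.65·0.5066) ≈ 0.4734

0.473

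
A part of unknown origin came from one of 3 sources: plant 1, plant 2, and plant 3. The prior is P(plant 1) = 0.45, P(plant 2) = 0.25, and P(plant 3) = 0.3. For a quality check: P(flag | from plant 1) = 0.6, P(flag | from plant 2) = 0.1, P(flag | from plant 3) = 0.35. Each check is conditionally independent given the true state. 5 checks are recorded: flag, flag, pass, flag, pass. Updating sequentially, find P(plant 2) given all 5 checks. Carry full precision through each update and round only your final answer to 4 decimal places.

After 'flag': normaliser = 0.6·0.4500 + 0.1·0.2500 + 0.35·0.3000; P(plant 1) ≈ 0.6750, P(plant 2) ≈ 0.0625, P(plant 3) ≈ 0.2625
After 'flag': normaliser = 0.6·0.6750 + 0.1·0.0625 + 0.35·0.2625; P(plant 1) ≈ 0.8050, P(plant 2) ≈ 0.0124, P(plant 3) ≈ 0.1826
After 'pass': normaliser = 0.4·0.8050 + 0.9·0.0124 + 0.65·0.1826; P(plant 1) ≈ 0.7126, P(plant 2) ≈ 0.0247, P(plant 3) ≈ 0.2627
After 'flag': normaliser = 0.6·0.7126 + 0.1·0.0247 + 0.35·0.2627; P(plant 1) ≈ 0.8191, P(plant 2) ≈ 0.0047, P(plant 3) ≈ 0.1761
After 'pass': normaliser = 0.4·0.8191 + 0.9·0.0047 + 0.65·0.1761; P(plant 1) ≈ 0.7340, P(plant 2) ≈ 0.0096, P(plant 3) ≈ 0.2565

0.0096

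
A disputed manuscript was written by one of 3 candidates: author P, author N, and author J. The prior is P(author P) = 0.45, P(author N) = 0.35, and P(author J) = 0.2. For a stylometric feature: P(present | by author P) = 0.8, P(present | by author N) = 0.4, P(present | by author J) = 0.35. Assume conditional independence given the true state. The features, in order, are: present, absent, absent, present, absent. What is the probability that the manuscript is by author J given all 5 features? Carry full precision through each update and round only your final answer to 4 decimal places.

0.3185

After 'present': normaliser = 0.8·0.4500 + 0.4·0.3500 + 0.35·0.2000; P(author P) ≈ 0.6316, P(author N) ≈ 0.2456, P(author J) ≈ 0.1228
After 'absent': normaliser = 0.2·0.6316 + 0.6·0.2456 + 0.65·0.1228; P(author P) ≈ 0.3573, P(author N) ≈ 0.4169, P(author J) ≈ 0.2258
After 'absent': normaliser = 0.2·0.3573 + 0.6·0.4169 + 0.65·0.2258; P(author P) ≈ 0.1526, P(author N) ≈ 0.5340, P(author J) ≈ 0.3134
After 'present': normaliser = 0.8·0.1526 + 0.4·0.5340 + 0.35·0.3134; P(author P) ≈ 0.2741, P(author N) ≈ 0.4796, P(author J) ≈ 0.2463
After 'absent': normaliser = 0.2·0.2741 + 0.6·0.4796 + 0.65·0.2463; P(author P) ≈ 0.1090, P(author N) ≈ 0.5725, P(author J) ≈ 0.3185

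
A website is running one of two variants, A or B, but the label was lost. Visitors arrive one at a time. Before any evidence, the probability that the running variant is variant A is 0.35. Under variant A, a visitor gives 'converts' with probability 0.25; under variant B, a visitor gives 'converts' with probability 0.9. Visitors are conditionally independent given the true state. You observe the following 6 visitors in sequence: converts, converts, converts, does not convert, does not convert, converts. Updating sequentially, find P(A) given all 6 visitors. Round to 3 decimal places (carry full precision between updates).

Each posterior becomes the prior for the next update.
After 'converts': P(A) = 0.25·0.3500 / (0.25·0.3500 + 0.9·0.6500) ≈ 0.1301
After 'converts': P(A) = 0.25·0.1301 / (0.25·0.1301 + 0.9·0.8699) ≈ 0.0399
After 'converts': P(A) = 0.25·0.0399 / (0.25·0.0399 + 0.9·0.9601) ≈ 0.0114
After 'does not convert': P(A) = 0.75·0.0114 / (0.75·0.0114 + 0.1·0.9886) ≈ 0.0797
After 'does not convert': P(A) = 0.75·0.0797 / (0.75·0.0797 + 0.1·0.9203) ≈ 0.3936
After 'converts': P(A) = 0.25·0.3936 / (0.25·0.3936 + 0.9·0.6064) ≈ 0.1528

0.153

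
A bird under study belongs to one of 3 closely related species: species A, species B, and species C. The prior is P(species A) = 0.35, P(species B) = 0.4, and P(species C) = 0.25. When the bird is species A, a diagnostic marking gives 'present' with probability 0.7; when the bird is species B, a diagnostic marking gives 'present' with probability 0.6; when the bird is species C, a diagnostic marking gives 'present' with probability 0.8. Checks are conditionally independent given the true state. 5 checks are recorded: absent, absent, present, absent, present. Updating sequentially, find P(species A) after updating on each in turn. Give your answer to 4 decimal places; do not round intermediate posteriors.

0.3061

After 'absent': normaliser = 0.3·0.3500 + 0.4·0.4000 + 0.2·0.2500; P(species A) ≈ 0.3333, P(species B) ≈ 0.5079, P(species C) ≈ 0.1587
After 'absent': normaliser = 0.3·0.3333 + 0.4·0.5079 + 0.2·0.1587; P(species A) ≈ 0.2986, P(species B) ≈ 0.6066, P(species C) ≈ 0.0948
After 'present': normaliser = 0.7·0.2986 + 0.6·0.6066 + 0.8·0.0948; P(species A) ≈ 0.3221, P(species B) ≈ 0.5610, P(species C) ≈ 0.1169
After 'absent': normaliser = 0.3·0.3221 + 0.4·0.5610 + 0.2·0.1169; P(species A) ≈ 0.2806, P(species B) ≈ 0.6515, P(species C) ≈ 0.0679
After 'present': normaliser = 0.7·0.2806 + 0.6·0.6515 + 0.8·0.0679; P(species A) ≈ 0.3061, P(species B) ≈ 0.6093, P(species C) ≈ 0.0846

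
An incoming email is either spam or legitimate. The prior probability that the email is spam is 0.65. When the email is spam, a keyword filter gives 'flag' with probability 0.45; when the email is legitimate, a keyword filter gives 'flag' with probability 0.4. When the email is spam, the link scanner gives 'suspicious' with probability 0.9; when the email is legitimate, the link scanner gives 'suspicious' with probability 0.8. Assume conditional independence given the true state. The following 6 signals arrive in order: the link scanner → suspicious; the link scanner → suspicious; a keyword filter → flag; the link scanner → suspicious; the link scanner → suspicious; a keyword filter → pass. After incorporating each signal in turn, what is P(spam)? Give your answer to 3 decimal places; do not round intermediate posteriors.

0.754

After the link scanner='suspicious': P(spam) = 0.9·0.6500 / (0.9·0.6500 + 0.8·0.3500) ≈ 0.6763
After the link scanner='suspicious': P(spam) = 0.9·0.6763 / (0.9·0.6763 + 0.8·0.3237) ≈ 0.7015
After a keyword filter='flag': P(spam) = 0.45·0.7015 / (0.45·0.7015 + 0.4·0.2985) ≈ 0.7256
After the link scanner='suspicious': P(spam) = 0.9·0.7256 / (0.9·0.7256 + 0.8·0.2744) ≈ 0.7484
After the link scanner='suspicious': P(spam) = 0.9·0.7484 / (0.9·0.7484 + 0.8·0.2516) ≈ 0.7699
After a keyword filter='pass': P(spam) = 0.55·0.7699 / (0.55·0.7699 + 0.6·0.2301) ≈ 0.7542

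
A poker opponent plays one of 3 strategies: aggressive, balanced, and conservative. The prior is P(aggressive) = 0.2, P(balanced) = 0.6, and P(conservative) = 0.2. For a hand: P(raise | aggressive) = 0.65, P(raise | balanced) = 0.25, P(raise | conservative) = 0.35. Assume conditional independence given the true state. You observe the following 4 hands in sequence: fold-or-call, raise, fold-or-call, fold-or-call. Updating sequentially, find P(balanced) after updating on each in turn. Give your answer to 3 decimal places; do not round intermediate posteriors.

0.718

After 'fold-or-call': normaliser = 0.35·0.2000 + 0.75·0.6000 + 0.65·0.2000; P(aggressive) ≈ 0.1077, P(balanced) ≈ 0.6923, P(conservative) ≈ 0.2000
After 'raise': normaliser = 0.65·0.1077 + 0.25·0.6923 + 0.35·0.2000; P(aggressive) ≈ 0.2236, P(balanced) ≈ 0.5528, P(conservative) ≈ 0.2236
After 'fold-or-call': normaliser = 0.35·0.2236 + 0.75·0.5528 + 0.65·0.2236; P(aggressive) ≈ 0.1226, P(balanced) ≈ 0.6497, P(conservative) ≈ 0.2277
After 'fold-or-call': normaliser = 0.35·0.1226 + 0.75·0.6497 + 0.65·0.2277; P(aggressive) ≈ 0.0633, P(balanced) ≈ 0.7185, P(conservative) ≈ 0.2183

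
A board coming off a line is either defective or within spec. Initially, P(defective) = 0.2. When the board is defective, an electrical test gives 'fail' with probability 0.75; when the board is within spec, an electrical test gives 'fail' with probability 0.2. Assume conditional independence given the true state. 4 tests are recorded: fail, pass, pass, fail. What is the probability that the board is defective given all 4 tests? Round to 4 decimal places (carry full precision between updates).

0.2556

Apply Bayes' rule sequentially, carrying P(defective) forward.
After 'fail': P(defective) = 0.75·0.2000 / (0.75·0.2000 + 0.2·0.8000) ≈ 0.4839
After 'pass': P(defective) = 0.25·0.4839 / (0.25·0.4839 + 0.8·0.5161) ≈ 0.2266
After 'pass': P(defective) = 0.25·0.2266 / (0.25·0.2266 + 0.8·0.7734) ≈ 0.0839
After 'fail': P(defective) = 0.75·0.0839 / (0.75·0.0839 + 0.2·0.9161) ≈ 0.2556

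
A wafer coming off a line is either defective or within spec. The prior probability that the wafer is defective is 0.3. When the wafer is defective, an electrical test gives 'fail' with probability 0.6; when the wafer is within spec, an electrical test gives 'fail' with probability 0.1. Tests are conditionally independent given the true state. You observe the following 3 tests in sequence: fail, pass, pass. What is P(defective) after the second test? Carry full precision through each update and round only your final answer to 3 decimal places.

After 'fail': P(defective) = 0.6·0.3000 / (0.6·0.3000 + 0.1·0.7000) ≈ 0.7200
After 'pass': P(defective) = 0.4·0.7200 / (0.4·0.7200 + 0.9·0.2800) ≈ 0.5333

0.533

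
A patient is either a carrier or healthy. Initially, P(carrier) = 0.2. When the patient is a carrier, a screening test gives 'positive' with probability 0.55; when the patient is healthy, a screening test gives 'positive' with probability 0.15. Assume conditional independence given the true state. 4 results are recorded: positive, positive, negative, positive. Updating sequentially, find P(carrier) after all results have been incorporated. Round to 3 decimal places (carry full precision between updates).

0.867

After 'positive': P(carrier) = 0.55·0.2000 / (0.55·0.2000 + 0.15·0.8000) ≈ 0.4783
After 'positive': P(carrier) = 0.55·0.4783 / (0.55·0.4783 + 0.15·0.5217) ≈ 0.7707
After 'negative': P(carrier) = 0.45·0.7707 / (0.45·0.7707 + 0.85·0.2293) ≈ 0.6402
After 'positive': P(carrier) = 0.55·0.6402 / (0.55·0.6402 + 0.15·0.3598) ≈ 0.8671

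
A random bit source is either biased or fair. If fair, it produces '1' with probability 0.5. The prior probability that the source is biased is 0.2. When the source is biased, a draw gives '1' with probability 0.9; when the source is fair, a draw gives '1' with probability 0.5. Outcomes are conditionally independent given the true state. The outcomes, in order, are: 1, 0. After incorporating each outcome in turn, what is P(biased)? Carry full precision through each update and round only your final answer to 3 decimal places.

After '1': P(biased) = 0.9·0.2000 / (0.9·0.2000 + 0.5·0.8000) ≈ 0.3103
After '0': P(biased) = 0.1·0.3103 / (0.1·0.3103 + 0.5·0.6897) ≈ 0.0826

0.083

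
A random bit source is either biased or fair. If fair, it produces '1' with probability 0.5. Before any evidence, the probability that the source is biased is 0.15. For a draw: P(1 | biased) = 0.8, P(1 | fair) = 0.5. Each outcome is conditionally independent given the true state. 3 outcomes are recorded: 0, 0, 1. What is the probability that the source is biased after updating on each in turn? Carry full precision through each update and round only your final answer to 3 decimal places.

0.043

After '0': P(biased) = 0.2·0.1500 / (0.2·0.1500 + 0.5·0.8500) ≈ 0.0659
After '0': P(biased) = 0.2·0.0659 / (0.2·0.0659 + 0.5·0.9341) ≈ 0.0275
After '1': P(biased) = 0.8·0.0275 / (0.8·0.0275 + 0.5·0.9725) ≈ 0.0432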